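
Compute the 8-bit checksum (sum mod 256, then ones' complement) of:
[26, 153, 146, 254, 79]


Sum = 658 mod 256 = 146
Complement = 109

109


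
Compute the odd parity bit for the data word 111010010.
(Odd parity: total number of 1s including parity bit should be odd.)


Number of 1s in data: 5
Parity bit: 0

0


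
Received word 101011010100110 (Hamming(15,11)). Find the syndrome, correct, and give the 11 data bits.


Syndrome = 0: no error detected

Data: 11100100110 (no errors)


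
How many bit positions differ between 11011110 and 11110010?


XOR: 00101100
Count of 1s: 3

3


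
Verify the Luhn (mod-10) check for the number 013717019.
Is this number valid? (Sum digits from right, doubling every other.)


Luhn sum = 27
27 mod 10 = 7

Invalid (Luhn sum mod 10 = 7)


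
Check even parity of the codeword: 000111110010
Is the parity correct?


Number of 1s: 6

Yes, parity is correct (6 ones)


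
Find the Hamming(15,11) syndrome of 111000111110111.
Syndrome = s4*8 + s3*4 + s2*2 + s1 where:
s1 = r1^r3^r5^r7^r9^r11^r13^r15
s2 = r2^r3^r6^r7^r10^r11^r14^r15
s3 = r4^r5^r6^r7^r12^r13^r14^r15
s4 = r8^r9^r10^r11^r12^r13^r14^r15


s1=1, s2=1, s3=0, s4=1

Syndrome = 11 (error at position 11)


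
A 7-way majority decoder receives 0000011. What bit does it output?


Ones: 2 out of 7
Threshold: 4

0 (2/7 voted 1)


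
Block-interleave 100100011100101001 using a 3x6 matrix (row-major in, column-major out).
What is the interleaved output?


Matrix:
  100100
  011100
  101001
Read columns: 101010011110000001

101010011110000001


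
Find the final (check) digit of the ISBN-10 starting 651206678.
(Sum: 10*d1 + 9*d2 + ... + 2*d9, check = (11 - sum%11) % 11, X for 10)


Weighted sum: 218
218 mod 11 = 9

Check digit: 2


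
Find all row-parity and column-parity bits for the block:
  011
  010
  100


Row parities: 011
Column parities: 101

Row P: 011, Col P: 101, Corner: 0


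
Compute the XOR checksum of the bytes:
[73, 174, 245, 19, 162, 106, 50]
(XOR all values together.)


XOR chain: 73 ^ 174 ^ 245 ^ 19 ^ 162 ^ 106 ^ 50 = 251

251


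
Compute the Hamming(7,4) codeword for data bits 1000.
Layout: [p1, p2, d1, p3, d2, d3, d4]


Parity bits: p1=1, p2=1, p3=0

1110000


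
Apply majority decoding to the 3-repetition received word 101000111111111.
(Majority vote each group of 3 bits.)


Groups: 101, 000, 111, 111, 111
Majority votes: 10111

10111


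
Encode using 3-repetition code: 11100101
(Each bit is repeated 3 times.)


Each bit -> 3 copies

111111111000000111000111


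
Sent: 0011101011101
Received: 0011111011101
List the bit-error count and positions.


XOR: 0000010000000

1 error(s) at position(s): 5


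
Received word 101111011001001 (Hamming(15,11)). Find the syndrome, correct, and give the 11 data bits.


Syndrome = 7: error at position 7

Data: 11111001001 (corrected bit 7)


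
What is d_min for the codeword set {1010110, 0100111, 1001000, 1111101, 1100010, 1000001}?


Comparing all pairs, minimum distance: 2
Can detect 1 errors, correct 0 errors

2


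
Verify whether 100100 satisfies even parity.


Number of 1s: 2

Yes, parity is correct (2 ones)


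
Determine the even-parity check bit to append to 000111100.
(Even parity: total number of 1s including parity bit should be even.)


Number of 1s in data: 4
Parity bit: 0

0


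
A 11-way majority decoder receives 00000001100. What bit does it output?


Ones: 2 out of 11
Threshold: 6

0 (2/11 voted 1)


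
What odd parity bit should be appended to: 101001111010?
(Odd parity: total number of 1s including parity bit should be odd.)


Number of 1s in data: 7
Parity bit: 0

0


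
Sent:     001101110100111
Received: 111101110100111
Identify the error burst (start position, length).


XOR: 110000000000000

Burst at position 0, length 2


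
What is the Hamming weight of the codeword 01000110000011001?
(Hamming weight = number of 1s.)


Counting 1s in 01000110000011001

6


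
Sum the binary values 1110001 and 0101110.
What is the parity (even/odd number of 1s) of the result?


1110001 = 113
0101110 = 46
Sum = 159 = 10011111
1s count = 6

even parity (6 ones in 10011111)


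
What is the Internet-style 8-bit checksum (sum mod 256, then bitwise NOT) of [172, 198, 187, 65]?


Sum = 622 mod 256 = 110
Complement = 145

145


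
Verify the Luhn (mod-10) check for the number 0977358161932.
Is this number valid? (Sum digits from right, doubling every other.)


Luhn sum = 60
60 mod 10 = 0

Valid (Luhn sum mod 10 = 0)


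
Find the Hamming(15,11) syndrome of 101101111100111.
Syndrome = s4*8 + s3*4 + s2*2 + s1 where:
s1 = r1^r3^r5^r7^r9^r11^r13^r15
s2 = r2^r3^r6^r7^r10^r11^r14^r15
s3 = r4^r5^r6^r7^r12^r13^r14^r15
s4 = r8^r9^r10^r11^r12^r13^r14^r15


s1=0, s2=0, s3=0, s4=0

Syndrome = 0 (no error)


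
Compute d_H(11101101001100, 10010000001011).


XOR: 01111101000111
Count of 1s: 9

9


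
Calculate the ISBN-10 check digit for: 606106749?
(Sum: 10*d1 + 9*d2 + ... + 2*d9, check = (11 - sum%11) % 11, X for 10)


Weighted sum: 203
203 mod 11 = 5

Check digit: 6


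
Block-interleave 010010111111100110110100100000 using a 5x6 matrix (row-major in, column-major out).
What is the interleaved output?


Matrix:
  010010
  111111
  100110
  110100
  100000
Read columns: 011111101001000011101110001000

011111101001000011101110001000


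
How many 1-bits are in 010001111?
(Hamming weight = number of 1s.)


Counting 1s in 010001111

5


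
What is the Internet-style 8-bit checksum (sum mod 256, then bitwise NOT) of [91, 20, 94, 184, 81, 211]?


Sum = 681 mod 256 = 169
Complement = 86

86


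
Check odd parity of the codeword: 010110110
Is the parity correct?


Number of 1s: 5

Yes, parity is correct (5 ones)


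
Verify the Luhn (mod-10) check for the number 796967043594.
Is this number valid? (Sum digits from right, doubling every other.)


Luhn sum = 64
64 mod 10 = 4

Invalid (Luhn sum mod 10 = 4)


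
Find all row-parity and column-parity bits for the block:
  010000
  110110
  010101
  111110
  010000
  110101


Row parities: 101110
Column parities: 101000

Row P: 101110, Col P: 101000, Corner: 0


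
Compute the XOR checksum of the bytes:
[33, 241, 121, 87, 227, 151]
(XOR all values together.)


XOR chain: 33 ^ 241 ^ 121 ^ 87 ^ 227 ^ 151 = 138

138


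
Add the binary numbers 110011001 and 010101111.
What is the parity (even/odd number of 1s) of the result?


110011001 = 409
010101111 = 175
Sum = 584 = 1001001000
1s count = 3

odd parity (3 ones in 1001001000)


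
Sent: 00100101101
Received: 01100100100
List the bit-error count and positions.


XOR: 01000001001

3 error(s) at position(s): 1, 7, 10


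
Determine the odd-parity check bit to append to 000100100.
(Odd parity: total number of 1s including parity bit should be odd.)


Number of 1s in data: 2
Parity bit: 1

1


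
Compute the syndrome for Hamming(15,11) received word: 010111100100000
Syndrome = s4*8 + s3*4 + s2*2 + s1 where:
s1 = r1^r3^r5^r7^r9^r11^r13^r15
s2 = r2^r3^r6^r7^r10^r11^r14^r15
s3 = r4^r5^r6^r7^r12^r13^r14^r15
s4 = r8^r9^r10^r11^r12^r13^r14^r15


s1=0, s2=0, s3=0, s4=1

Syndrome = 8 (error at position 8)


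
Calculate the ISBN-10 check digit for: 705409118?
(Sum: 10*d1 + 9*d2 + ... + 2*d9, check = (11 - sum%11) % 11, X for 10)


Weighted sum: 206
206 mod 11 = 8

Check digit: 3


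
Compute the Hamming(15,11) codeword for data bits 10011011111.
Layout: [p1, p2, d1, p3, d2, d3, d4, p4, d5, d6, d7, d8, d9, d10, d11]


Parity bits: p1=0, p2=1, p3=1, p4=0

011100101011111


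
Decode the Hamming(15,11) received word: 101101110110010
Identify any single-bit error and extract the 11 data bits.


Syndrome = 0: no error detected

Data: 10110110010 (no errors)


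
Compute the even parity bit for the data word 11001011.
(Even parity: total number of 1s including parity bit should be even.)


Number of 1s in data: 5
Parity bit: 1

1


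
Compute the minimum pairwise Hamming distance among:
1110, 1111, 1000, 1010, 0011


Comparing all pairs, minimum distance: 1
Can detect 0 errors, correct 0 errors

1


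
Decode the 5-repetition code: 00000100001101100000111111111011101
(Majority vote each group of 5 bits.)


Groups: 00000, 10000, 11011, 00000, 11111, 11110, 11101
Majority votes: 0010111

0010111


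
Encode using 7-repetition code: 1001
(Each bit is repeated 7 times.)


Each bit -> 7 copies

1111111000000000000001111111


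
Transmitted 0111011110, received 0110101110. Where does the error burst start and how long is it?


XOR: 0001110000

Burst at position 3, length 3


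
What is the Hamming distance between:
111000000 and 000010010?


XOR: 111010010
Count of 1s: 5

5


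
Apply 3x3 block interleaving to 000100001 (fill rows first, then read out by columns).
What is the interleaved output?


Matrix:
  000
  100
  001
Read columns: 010000001

010000001


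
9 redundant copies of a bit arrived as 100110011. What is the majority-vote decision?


Ones: 5 out of 9
Threshold: 5

1 (5/9 voted 1)


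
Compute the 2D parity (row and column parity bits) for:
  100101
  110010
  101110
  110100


Row parities: 1101
Column parities: 001101

Row P: 1101, Col P: 001101, Corner: 1


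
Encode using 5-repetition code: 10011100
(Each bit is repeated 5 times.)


Each bit -> 5 copies

1111100000000001111111111111110000000000


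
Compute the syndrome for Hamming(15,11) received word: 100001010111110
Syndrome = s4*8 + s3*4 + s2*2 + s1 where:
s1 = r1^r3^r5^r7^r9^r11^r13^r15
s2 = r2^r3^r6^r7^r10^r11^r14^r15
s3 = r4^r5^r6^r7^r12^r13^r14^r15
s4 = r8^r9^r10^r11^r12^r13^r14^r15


s1=1, s2=0, s3=0, s4=0

Syndrome = 1 (error at position 1)


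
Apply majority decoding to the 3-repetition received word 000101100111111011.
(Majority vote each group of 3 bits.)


Groups: 000, 101, 100, 111, 111, 011
Majority votes: 010111

010111


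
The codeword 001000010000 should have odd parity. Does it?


Number of 1s: 2

No, parity error (2 ones)


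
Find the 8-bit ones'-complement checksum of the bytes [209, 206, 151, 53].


Sum = 619 mod 256 = 107
Complement = 148

148


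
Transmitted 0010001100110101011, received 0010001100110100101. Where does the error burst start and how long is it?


XOR: 0000000000000001110

Burst at position 15, length 3


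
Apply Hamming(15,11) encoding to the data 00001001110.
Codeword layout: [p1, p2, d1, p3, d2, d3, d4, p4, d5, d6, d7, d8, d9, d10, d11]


Parity bits: p1=0, p2=1, p3=1, p4=0

010100001001110


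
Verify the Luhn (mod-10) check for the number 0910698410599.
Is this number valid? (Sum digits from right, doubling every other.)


Luhn sum = 65
65 mod 10 = 5

Invalid (Luhn sum mod 10 = 5)


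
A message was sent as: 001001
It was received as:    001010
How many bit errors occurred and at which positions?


XOR: 000011

2 error(s) at position(s): 4, 5


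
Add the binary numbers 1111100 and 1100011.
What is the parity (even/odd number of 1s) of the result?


1111100 = 124
1100011 = 99
Sum = 223 = 11011111
1s count = 7

odd parity (7 ones in 11011111)


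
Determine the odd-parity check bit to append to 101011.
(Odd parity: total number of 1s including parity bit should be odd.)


Number of 1s in data: 4
Parity bit: 1

1


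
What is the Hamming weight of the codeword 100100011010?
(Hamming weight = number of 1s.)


Counting 1s in 100100011010

5


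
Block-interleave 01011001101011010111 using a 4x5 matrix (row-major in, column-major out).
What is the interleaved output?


Matrix:
  01011
  00110
  10110
  10111
Read columns: 00111000011111111001

00111000011111111001


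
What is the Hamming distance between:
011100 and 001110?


XOR: 010010
Count of 1s: 2

2


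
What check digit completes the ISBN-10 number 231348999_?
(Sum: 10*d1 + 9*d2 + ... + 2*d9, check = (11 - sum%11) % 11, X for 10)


Weighted sum: 221
221 mod 11 = 1

Check digit: X


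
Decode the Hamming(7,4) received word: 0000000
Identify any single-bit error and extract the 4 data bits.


Syndrome = 0: no error detected

Data: 0000 (no errors)


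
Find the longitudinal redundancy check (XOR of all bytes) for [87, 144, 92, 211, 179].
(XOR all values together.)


XOR chain: 87 ^ 144 ^ 92 ^ 211 ^ 179 = 251

251


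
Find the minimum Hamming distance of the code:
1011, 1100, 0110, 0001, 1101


Comparing all pairs, minimum distance: 1
Can detect 0 errors, correct 0 errors

1


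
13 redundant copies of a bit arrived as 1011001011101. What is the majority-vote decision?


Ones: 8 out of 13
Threshold: 7

1 (8/13 voted 1)


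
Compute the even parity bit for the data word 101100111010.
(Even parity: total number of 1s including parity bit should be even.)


Number of 1s in data: 7
Parity bit: 1

1


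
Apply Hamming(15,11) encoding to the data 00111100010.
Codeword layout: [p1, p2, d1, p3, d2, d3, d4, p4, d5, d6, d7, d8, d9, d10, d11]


Parity bits: p1=0, p2=0, p3=1, p4=1

000101111100010


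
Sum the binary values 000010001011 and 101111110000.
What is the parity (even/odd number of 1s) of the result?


000010001011 = 139
101111110000 = 3056
Sum = 3195 = 110001111011
1s count = 8

even parity (8 ones in 110001111011)


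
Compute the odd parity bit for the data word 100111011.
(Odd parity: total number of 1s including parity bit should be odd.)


Number of 1s in data: 6
Parity bit: 1

1


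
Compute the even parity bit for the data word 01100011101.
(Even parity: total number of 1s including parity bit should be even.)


Number of 1s in data: 6
Parity bit: 0

0


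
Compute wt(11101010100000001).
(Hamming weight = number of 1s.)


Counting 1s in 11101010100000001

7


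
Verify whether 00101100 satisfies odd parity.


Number of 1s: 3

Yes, parity is correct (3 ones)


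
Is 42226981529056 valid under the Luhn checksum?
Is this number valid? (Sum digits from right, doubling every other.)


Luhn sum = 55
55 mod 10 = 5

Invalid (Luhn sum mod 10 = 5)


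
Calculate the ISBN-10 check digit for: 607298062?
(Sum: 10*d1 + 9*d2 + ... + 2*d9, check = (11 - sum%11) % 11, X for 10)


Weighted sum: 246
246 mod 11 = 4

Check digit: 7


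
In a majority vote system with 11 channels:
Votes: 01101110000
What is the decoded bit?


Ones: 5 out of 11
Threshold: 6

0 (5/11 voted 1)


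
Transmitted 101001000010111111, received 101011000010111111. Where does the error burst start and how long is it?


XOR: 000010000000000000

Burst at position 4, length 1


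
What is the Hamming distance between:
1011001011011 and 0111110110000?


XOR: 1100111101011
Count of 1s: 9

9


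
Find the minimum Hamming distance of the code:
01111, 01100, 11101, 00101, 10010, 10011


Comparing all pairs, minimum distance: 1
Can detect 0 errors, correct 0 errors

1


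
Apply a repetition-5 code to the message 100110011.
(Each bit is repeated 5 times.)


Each bit -> 5 copies

111110000000000111111111100000000001111111111


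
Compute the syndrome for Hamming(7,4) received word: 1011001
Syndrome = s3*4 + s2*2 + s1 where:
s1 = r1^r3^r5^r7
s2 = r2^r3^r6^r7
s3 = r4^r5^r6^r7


s1=1, s2=0, s3=0

Syndrome = 1 (error at position 1)


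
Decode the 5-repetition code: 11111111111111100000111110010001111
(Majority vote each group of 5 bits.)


Groups: 11111, 11111, 11111, 00000, 11111, 00100, 01111
Majority votes: 1110101

1110101


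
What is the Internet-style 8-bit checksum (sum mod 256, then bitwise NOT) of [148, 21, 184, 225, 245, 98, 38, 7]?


Sum = 966 mod 256 = 198
Complement = 57

57


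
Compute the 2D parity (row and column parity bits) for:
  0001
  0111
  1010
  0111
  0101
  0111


Row parities: 110101
Column parities: 1001

Row P: 110101, Col P: 1001, Corner: 0


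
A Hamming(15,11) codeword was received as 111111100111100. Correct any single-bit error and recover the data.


Syndrome = 0: no error detected

Data: 11110111100 (no errors)


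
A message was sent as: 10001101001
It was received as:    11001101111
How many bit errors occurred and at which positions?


XOR: 01000000110

3 error(s) at position(s): 1, 8, 9


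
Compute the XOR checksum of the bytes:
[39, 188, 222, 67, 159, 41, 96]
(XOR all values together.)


XOR chain: 39 ^ 188 ^ 222 ^ 67 ^ 159 ^ 41 ^ 96 = 208

208


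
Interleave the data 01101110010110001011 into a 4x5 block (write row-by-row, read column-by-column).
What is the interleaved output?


Matrix:
  01101
  11001
  01100
  01011
Read columns: 01001111101000011101

01001111101000011101


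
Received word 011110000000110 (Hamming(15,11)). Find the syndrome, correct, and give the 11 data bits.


Syndrome = 3: error at position 3

Data: 01000000110 (corrected bit 3)


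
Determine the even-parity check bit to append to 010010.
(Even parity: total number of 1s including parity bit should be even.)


Number of 1s in data: 2
Parity bit: 0

0


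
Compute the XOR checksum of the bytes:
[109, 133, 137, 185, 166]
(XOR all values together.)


XOR chain: 109 ^ 133 ^ 137 ^ 185 ^ 166 = 126

126


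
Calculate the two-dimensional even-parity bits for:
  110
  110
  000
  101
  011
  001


Row parities: 000001
Column parities: 111

Row P: 000001, Col P: 111, Corner: 1


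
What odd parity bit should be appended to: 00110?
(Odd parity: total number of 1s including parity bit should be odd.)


Number of 1s in data: 2
Parity bit: 1

1


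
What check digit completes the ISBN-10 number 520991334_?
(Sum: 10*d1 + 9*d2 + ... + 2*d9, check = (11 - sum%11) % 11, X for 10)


Weighted sum: 219
219 mod 11 = 10

Check digit: 1


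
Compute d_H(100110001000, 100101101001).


XOR: 000011100001
Count of 1s: 4

4


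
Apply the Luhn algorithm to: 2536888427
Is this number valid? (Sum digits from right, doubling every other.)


Luhn sum = 58
58 mod 10 = 8

Invalid (Luhn sum mod 10 = 8)


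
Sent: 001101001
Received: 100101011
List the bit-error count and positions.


XOR: 101000010

3 error(s) at position(s): 0, 2, 7


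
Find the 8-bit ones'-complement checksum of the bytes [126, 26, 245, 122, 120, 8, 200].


Sum = 847 mod 256 = 79
Complement = 176

176


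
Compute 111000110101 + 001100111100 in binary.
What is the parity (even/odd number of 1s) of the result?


111000110101 = 3637
001100111100 = 828
Sum = 4465 = 1000101110001
1s count = 6

even parity (6 ones in 1000101110001)


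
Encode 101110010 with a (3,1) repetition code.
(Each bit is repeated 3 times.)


Each bit -> 3 copies

111000111111111000000111000


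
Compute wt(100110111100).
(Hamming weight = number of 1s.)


Counting 1s in 100110111100

7


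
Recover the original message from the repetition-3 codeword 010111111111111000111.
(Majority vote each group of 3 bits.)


Groups: 010, 111, 111, 111, 111, 000, 111
Majority votes: 0111101

0111101


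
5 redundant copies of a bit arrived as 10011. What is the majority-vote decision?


Ones: 3 out of 5
Threshold: 3

1 (3/5 voted 1)


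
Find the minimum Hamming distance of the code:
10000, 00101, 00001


Comparing all pairs, minimum distance: 1
Can detect 0 errors, correct 0 errors

1


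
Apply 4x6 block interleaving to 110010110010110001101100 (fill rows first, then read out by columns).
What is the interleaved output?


Matrix:
  110010
  110010
  110001
  101100
Read columns: 111111100001000111000010

111111100001000111000010


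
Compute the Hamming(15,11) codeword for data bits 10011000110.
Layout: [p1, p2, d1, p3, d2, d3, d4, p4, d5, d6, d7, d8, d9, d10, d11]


Parity bits: p1=0, p2=1, p3=1, p4=1

011100111000110


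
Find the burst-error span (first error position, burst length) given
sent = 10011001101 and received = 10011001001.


XOR: 00000000100

Burst at position 8, length 1


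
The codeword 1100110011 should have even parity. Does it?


Number of 1s: 6

Yes, parity is correct (6 ones)


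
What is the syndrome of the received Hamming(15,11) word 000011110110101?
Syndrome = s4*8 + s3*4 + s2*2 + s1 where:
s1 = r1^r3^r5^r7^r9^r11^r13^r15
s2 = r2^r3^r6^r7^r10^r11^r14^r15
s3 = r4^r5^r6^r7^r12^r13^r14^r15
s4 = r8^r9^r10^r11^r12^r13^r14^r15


s1=1, s2=1, s3=1, s4=1

Syndrome = 15 (error at position 15)


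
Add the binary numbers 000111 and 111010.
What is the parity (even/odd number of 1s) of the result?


000111 = 7
111010 = 58
Sum = 65 = 1000001
1s count = 2

even parity (2 ones in 1000001)


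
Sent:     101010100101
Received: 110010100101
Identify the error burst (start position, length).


XOR: 011000000000

Burst at position 1, length 2


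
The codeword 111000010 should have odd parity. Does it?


Number of 1s: 4

No, parity error (4 ones)


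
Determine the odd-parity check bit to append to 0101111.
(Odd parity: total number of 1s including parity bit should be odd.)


Number of 1s in data: 5
Parity bit: 0

0


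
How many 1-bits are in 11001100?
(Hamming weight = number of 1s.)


Counting 1s in 11001100

4


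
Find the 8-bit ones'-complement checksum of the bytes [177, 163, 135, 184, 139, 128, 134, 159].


Sum = 1219 mod 256 = 195
Complement = 60

60


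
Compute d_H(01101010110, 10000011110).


XOR: 11101001000
Count of 1s: 5

5


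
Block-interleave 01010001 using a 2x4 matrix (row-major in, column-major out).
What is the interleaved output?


Matrix:
  0101
  0001
Read columns: 00100011

00100011


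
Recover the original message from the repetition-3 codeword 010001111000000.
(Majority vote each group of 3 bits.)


Groups: 010, 001, 111, 000, 000
Majority votes: 00100

00100


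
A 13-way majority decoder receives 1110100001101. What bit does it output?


Ones: 7 out of 13
Threshold: 7

1 (7/13 voted 1)


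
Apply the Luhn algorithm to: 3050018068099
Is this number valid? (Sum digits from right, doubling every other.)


Luhn sum = 49
49 mod 10 = 9

Invalid (Luhn sum mod 10 = 9)


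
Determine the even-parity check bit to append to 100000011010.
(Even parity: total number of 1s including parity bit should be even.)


Number of 1s in data: 4
Parity bit: 0

0


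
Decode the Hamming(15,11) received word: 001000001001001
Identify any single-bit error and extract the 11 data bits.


Syndrome = 9: error at position 9

Data: 10000001001 (corrected bit 9)


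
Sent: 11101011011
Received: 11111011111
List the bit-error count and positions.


XOR: 00010000100

2 error(s) at position(s): 3, 8


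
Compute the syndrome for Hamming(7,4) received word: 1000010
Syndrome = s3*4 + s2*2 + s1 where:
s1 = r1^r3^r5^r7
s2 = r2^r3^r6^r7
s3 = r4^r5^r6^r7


s1=1, s2=1, s3=1

Syndrome = 7 (error at position 7)


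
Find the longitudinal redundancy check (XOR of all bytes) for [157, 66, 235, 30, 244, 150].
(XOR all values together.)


XOR chain: 157 ^ 66 ^ 235 ^ 30 ^ 244 ^ 150 = 72

72


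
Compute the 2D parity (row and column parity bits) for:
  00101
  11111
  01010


Row parities: 010
Column parities: 10000

Row P: 010, Col P: 10000, Corner: 1


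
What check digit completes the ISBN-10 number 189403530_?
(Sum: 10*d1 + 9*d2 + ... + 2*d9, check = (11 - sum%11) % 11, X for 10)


Weighted sum: 226
226 mod 11 = 6

Check digit: 5


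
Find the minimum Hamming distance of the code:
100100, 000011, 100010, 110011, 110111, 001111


Comparing all pairs, minimum distance: 1
Can detect 0 errors, correct 0 errors

1


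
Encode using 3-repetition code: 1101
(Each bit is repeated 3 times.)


Each bit -> 3 copies

111111000111


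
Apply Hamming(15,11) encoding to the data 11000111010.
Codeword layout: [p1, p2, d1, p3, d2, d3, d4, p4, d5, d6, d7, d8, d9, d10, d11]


Parity bits: p1=1, p2=0, p3=1, p4=0

101110000111010


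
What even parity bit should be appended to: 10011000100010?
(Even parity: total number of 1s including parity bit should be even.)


Number of 1s in data: 5
Parity bit: 1

1


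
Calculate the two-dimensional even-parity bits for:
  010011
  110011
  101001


Row parities: 101
Column parities: 001001

Row P: 101, Col P: 001001, Corner: 0


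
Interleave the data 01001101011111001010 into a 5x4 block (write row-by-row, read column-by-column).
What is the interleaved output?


Matrix:
  0100
  1101
  0111
  1100
  1010
Read columns: 01011111100010101100

01011111100010101100


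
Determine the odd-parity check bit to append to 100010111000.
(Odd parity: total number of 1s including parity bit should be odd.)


Number of 1s in data: 5
Parity bit: 0

0


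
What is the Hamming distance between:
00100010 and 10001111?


XOR: 10101101
Count of 1s: 5

5


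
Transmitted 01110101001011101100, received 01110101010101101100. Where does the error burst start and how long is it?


XOR: 00000000011110000000

Burst at position 9, length 4


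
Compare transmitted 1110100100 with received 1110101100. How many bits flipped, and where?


XOR: 0000001000

1 error(s) at position(s): 6


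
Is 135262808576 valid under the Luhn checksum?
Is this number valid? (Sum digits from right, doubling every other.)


Luhn sum = 43
43 mod 10 = 3

Invalid (Luhn sum mod 10 = 3)


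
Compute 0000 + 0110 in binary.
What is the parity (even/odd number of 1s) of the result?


0000 = 0
0110 = 6
Sum = 6 = 110
1s count = 2

even parity (2 ones in 110)


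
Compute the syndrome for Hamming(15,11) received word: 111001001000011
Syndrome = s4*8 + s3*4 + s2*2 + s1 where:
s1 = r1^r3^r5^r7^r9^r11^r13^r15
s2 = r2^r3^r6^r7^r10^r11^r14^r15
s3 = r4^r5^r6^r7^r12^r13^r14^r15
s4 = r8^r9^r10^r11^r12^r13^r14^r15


s1=0, s2=1, s3=1, s4=1

Syndrome = 14 (error at position 14)


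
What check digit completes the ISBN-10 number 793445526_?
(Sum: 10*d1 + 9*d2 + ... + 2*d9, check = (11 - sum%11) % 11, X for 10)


Weighted sum: 290
290 mod 11 = 4

Check digit: 7


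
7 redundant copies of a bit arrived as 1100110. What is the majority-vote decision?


Ones: 4 out of 7
Threshold: 4

1 (4/7 voted 1)


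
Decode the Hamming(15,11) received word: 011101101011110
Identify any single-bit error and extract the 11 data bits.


Syndrome = 9: error at position 9

Data: 10110011110 (corrected bit 9)


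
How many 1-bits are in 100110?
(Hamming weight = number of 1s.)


Counting 1s in 100110

3


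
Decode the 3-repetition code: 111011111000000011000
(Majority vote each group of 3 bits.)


Groups: 111, 011, 111, 000, 000, 011, 000
Majority votes: 1110010

1110010


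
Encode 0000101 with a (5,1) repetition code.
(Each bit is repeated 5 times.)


Each bit -> 5 copies

00000000000000000000111110000011111


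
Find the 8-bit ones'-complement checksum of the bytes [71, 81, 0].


Sum = 152 mod 256 = 152
Complement = 103

103


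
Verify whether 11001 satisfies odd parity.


Number of 1s: 3

Yes, parity is correct (3 ones)


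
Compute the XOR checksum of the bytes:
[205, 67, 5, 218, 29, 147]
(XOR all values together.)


XOR chain: 205 ^ 67 ^ 5 ^ 218 ^ 29 ^ 147 = 223

223


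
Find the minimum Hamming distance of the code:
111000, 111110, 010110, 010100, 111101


Comparing all pairs, minimum distance: 1
Can detect 0 errors, correct 0 errors

1


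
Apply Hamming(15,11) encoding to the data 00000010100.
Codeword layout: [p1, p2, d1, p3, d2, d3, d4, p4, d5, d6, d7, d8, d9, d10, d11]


Parity bits: p1=0, p2=1, p3=1, p4=0

010100000010100


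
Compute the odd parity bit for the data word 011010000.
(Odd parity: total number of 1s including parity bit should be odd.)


Number of 1s in data: 3
Parity bit: 0

0


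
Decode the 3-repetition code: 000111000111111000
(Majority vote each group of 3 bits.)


Groups: 000, 111, 000, 111, 111, 000
Majority votes: 010110

010110


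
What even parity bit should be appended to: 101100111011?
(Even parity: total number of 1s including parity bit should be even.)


Number of 1s in data: 8
Parity bit: 0

0


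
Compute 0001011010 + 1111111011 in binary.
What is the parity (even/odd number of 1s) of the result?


0001011010 = 90
1111111011 = 1019
Sum = 1109 = 10001010101
1s count = 5

odd parity (5 ones in 10001010101)


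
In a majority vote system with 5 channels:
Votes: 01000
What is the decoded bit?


Ones: 1 out of 5
Threshold: 3

0 (1/5 voted 1)


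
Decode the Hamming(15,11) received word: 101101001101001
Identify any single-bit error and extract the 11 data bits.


Syndrome = 0: no error detected

Data: 10101101001 (no errors)


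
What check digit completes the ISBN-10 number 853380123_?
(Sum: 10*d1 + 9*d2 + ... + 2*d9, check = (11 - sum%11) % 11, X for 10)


Weighted sum: 234
234 mod 11 = 3

Check digit: 8


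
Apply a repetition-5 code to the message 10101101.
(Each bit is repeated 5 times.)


Each bit -> 5 copies

1111100000111110000011111111110000011111


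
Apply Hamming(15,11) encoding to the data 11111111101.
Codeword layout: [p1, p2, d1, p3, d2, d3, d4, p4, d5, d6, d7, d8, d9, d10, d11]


Parity bits: p1=1, p2=0, p3=0, p4=0

101011101111101


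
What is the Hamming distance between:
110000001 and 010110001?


XOR: 100110000
Count of 1s: 3

3


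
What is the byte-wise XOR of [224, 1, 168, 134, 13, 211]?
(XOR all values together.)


XOR chain: 224 ^ 1 ^ 168 ^ 134 ^ 13 ^ 211 = 17

17


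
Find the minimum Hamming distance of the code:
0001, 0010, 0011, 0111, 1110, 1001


Comparing all pairs, minimum distance: 1
Can detect 0 errors, correct 0 errors

1


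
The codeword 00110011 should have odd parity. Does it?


Number of 1s: 4

No, parity error (4 ones)


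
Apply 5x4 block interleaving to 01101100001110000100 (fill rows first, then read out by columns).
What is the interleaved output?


Matrix:
  0110
  1100
  0011
  1000
  0100
Read columns: 01010110011010000100

01010110011010000100


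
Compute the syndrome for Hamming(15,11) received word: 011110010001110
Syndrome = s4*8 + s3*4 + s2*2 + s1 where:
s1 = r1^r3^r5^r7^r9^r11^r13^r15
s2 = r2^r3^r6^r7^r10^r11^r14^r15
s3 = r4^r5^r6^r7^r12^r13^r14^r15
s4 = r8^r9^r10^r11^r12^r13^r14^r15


s1=1, s2=1, s3=1, s4=0

Syndrome = 7 (error at position 7)


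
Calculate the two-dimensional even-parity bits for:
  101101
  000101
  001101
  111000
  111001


Row parities: 00110
Column parities: 100100

Row P: 00110, Col P: 100100, Corner: 0


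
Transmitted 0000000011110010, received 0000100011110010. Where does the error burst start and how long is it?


XOR: 0000100000000000

Burst at position 4, length 1


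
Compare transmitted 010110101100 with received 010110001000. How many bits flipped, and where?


XOR: 000000100100

2 error(s) at position(s): 6, 9


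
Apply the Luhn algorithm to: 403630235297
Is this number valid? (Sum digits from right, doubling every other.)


Luhn sum = 52
52 mod 10 = 2

Invalid (Luhn sum mod 10 = 2)


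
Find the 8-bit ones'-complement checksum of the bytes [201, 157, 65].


Sum = 423 mod 256 = 167
Complement = 88

88


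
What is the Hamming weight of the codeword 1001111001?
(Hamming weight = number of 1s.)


Counting 1s in 1001111001

6


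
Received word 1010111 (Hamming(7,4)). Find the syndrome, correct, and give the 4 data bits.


Syndrome = 6: error at position 6

Data: 1101 (corrected bit 6)


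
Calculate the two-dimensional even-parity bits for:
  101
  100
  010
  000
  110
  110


Row parities: 011000
Column parities: 011

Row P: 011000, Col P: 011, Corner: 0


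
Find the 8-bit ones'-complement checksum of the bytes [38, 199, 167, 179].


Sum = 583 mod 256 = 71
Complement = 184

184


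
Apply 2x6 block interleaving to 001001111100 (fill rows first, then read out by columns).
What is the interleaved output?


Matrix:
  001001
  111100
Read columns: 010111010010

010111010010


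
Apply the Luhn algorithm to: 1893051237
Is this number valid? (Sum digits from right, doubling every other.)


Luhn sum = 44
44 mod 10 = 4

Invalid (Luhn sum mod 10 = 4)


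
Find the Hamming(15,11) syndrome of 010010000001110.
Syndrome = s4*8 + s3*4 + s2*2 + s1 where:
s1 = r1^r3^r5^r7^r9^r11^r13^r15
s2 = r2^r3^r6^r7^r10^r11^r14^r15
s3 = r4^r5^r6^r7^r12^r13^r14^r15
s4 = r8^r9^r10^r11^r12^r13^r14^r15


s1=0, s2=0, s3=0, s4=1

Syndrome = 8 (error at position 8)


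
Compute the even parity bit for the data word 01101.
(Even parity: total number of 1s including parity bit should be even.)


Number of 1s in data: 3
Parity bit: 1

1


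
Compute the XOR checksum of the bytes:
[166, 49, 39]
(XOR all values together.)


XOR chain: 166 ^ 49 ^ 39 = 176

176


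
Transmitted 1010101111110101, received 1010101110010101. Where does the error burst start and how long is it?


XOR: 0000000001100000

Burst at position 9, length 2


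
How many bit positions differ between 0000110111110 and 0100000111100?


XOR: 0100110000010
Count of 1s: 4

4


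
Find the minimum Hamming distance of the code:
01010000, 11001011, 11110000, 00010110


Comparing all pairs, minimum distance: 2
Can detect 1 errors, correct 0 errors

2


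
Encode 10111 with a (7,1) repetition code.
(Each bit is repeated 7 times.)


Each bit -> 7 copies

11111110000000111111111111111111111


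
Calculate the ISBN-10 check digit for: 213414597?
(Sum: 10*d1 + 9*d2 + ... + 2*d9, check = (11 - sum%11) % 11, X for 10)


Weighted sum: 168
168 mod 11 = 3

Check digit: 8


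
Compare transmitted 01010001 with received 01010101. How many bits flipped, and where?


XOR: 00000100

1 error(s) at position(s): 5


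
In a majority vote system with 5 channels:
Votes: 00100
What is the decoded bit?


Ones: 1 out of 5
Threshold: 3

0 (1/5 voted 1)


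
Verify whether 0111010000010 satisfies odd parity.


Number of 1s: 5

Yes, parity is correct (5 ones)


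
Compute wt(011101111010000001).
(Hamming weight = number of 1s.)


Counting 1s in 011101111010000001

9


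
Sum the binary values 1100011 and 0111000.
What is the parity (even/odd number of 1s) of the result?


1100011 = 99
0111000 = 56
Sum = 155 = 10011011
1s count = 5

odd parity (5 ones in 10011011)


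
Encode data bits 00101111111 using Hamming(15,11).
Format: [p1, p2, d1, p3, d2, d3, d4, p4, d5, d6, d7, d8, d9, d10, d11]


Parity bits: p1=0, p2=1, p3=1, p4=1

010101011111111


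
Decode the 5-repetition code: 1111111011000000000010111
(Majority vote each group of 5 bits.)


Groups: 11111, 11011, 00000, 00000, 10111
Majority votes: 11001

11001


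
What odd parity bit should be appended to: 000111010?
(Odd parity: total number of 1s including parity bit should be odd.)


Number of 1s in data: 4
Parity bit: 1

1


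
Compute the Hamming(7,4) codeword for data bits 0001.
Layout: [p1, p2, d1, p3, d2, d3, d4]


Parity bits: p1=1, p2=1, p3=1

1101001


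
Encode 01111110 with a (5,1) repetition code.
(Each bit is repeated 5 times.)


Each bit -> 5 copies

0000011111111111111111111111111111100000


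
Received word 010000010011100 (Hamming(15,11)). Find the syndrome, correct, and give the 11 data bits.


Syndrome = 0: no error detected

Data: 00000011100 (no errors)


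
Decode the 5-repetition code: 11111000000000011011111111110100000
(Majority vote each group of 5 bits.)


Groups: 11111, 00000, 00000, 11011, 11111, 11101, 00000
Majority votes: 1001110

1001110


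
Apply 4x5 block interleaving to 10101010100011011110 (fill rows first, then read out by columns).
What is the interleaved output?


Matrix:
  10101
  01010
  00110
  11110
Read columns: 10010101101101111000

10010101101101111000


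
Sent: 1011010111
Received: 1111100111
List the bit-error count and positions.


XOR: 0100110000

3 error(s) at position(s): 1, 4, 5


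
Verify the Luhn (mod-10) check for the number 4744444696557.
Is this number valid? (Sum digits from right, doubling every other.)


Luhn sum = 65
65 mod 10 = 5

Invalid (Luhn sum mod 10 = 5)


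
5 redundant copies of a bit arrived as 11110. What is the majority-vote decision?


Ones: 4 out of 5
Threshold: 3

1 (4/5 voted 1)


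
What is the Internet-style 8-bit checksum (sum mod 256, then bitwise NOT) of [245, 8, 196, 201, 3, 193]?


Sum = 846 mod 256 = 78
Complement = 177

177


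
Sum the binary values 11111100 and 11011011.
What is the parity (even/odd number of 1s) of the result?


11111100 = 252
11011011 = 219
Sum = 471 = 111010111
1s count = 7

odd parity (7 ones in 111010111)


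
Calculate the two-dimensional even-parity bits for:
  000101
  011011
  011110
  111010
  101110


Row parities: 00000
Column parities: 010100

Row P: 00000, Col P: 010100, Corner: 0


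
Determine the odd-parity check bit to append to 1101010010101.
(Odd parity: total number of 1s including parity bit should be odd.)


Number of 1s in data: 7
Parity bit: 0

0


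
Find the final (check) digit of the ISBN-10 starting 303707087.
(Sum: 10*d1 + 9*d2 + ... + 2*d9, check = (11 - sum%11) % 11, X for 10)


Weighted sum: 176
176 mod 11 = 0

Check digit: 0


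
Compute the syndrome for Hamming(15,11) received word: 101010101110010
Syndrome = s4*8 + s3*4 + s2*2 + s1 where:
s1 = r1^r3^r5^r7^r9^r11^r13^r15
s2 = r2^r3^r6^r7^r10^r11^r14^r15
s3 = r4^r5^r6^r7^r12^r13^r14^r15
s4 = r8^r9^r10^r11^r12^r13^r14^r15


s1=0, s2=1, s3=1, s4=0

Syndrome = 6 (error at position 6)


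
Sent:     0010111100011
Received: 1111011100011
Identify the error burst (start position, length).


XOR: 1101100000000

Burst at position 0, length 5


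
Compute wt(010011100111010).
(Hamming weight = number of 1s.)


Counting 1s in 010011100111010

8


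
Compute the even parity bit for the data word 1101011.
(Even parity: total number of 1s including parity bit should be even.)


Number of 1s in data: 5
Parity bit: 1

1


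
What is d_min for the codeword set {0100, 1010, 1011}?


Comparing all pairs, minimum distance: 1
Can detect 0 errors, correct 0 errors

1


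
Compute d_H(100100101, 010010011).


XOR: 110110110
Count of 1s: 6

6


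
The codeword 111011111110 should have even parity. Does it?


Number of 1s: 10

Yes, parity is correct (10 ones)


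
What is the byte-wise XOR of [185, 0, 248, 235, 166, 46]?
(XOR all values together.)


XOR chain: 185 ^ 0 ^ 248 ^ 235 ^ 166 ^ 46 = 34

34


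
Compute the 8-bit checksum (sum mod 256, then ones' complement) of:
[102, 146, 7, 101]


Sum = 356 mod 256 = 100
Complement = 155

155


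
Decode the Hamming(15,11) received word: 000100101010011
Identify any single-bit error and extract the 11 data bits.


Syndrome = 0: no error detected

Data: 00011010011 (no errors)


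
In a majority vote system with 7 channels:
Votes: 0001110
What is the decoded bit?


Ones: 3 out of 7
Threshold: 4

0 (3/7 voted 1)


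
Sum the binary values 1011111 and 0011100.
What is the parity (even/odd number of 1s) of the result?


1011111 = 95
0011100 = 28
Sum = 123 = 1111011
1s count = 6

even parity (6 ones in 1111011)


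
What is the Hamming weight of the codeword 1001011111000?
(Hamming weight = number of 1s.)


Counting 1s in 1001011111000

7


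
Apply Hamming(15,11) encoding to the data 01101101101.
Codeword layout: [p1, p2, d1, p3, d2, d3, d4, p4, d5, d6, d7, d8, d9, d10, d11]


Parity bits: p1=0, p2=1, p3=1, p4=1

010111011101101
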